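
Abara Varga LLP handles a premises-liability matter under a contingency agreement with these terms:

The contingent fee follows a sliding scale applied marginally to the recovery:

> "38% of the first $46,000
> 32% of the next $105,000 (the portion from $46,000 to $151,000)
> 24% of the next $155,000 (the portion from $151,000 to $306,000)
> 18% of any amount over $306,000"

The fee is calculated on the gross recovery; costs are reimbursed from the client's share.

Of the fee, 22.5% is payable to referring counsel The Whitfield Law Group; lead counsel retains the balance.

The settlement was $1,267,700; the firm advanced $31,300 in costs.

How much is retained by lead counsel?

Fee base is the gross recovery, $1,267,700; costs are reimbursed separately.
First $46,000 at 38% = $17,480.00
Next $105,000 at 32% = $33,600.00
Next $155,000 at 24% = $37,200.00
Remaining $961,700 at 18% = $173,106.00
Fee: $17,480.00 + $33,600.00 + $37,200.00 + $173,106.00 = $261,386.00
Referral share: 22.5% of $261,386.00 = $58,811.85; lead counsel retains $261,386.00 − $58,811.85 = $202,574.15.

$202,574.15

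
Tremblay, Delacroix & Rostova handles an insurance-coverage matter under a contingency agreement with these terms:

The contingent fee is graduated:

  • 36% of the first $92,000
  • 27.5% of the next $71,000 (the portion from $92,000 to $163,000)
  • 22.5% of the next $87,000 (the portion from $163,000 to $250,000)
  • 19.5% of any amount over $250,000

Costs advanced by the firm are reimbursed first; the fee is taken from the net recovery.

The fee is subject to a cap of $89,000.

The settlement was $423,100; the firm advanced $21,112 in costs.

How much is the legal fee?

Fee base (net of costs): $423,100 − $21,112 = $401,988
First $92,000 at 36% = $33,120.00
Next $71,000 at 27.5% = $19,525.00
Next $87,000 at 22.5% = $19,575.00
Remaining $151,988 at 19.5% = $29,637.66
Fee: $33,120.00 + $19,525.00 + $19,575.00 + $29,637.66 = $101,857.66
$101,857.66 exceeds the $89,000 cap, so the fee is capped at $89,000.00.

$89,000.00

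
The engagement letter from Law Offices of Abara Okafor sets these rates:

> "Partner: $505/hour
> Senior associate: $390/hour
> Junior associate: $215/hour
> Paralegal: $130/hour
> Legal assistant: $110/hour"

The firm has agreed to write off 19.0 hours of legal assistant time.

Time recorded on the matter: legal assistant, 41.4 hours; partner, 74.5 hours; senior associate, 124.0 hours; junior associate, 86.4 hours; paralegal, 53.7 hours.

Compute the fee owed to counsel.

$114,003.50

Partner: 74.5 × $505 = $37,622.50
Senior associate: 124.0 × $390 = $48,360.00
Junior associate: 86.4 × $215 = $18,576.00
Paralegal: 53.7 × $130 = $6,981.00
Legal assistant: 41.4 × $110 = $4,554.00
Subtotal: $116,093.50
Write-off: 19.0 × $110 = $2,090.00
Total: $116,093.50 − $2,090.00 = $114,003.50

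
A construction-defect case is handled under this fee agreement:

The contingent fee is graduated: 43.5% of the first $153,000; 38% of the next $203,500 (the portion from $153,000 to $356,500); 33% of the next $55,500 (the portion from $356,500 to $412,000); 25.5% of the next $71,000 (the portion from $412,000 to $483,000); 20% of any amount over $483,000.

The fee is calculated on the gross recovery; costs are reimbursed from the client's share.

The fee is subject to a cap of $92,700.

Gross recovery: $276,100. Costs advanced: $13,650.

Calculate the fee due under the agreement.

$92,700.00

Fee base is the gross recovery, $276,100; costs are reimbursed separately.
First $153,000 at 43.5% = $66,555.00
Remaining $123,100 at 38% = $46,778.00
Fee: $66,555.00 + $46,778.00 = $113,333.00
$113,333.00 exceeds the $92,700 cap, so the fee is capped at $92,700.00.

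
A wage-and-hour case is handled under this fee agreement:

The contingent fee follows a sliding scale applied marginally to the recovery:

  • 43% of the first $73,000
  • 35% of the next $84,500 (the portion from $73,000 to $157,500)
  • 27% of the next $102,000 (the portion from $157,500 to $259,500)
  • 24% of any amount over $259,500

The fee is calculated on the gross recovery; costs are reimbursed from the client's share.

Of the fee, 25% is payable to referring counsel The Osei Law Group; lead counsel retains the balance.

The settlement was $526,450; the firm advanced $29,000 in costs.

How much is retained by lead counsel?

$114,429.75

Fee base is the gross recovery, $526,450; costs are reimbursed separately.
First $73,000 at 43% = $31,390.00
Next $84,500 at 35% = $29,575.00
Next $102,000 at 27% = $27,540.00
Remaining $266,950 at 24% = $64,068.00
Fee: $31,390.00 + $29,575.00 + $27,540.00 + $64,068.00 = $152,573.00
Referral share: 25% of $152,573.00 = $38,143.25; lead counsel retains $152,573.00 − $38,143.25 = $114,429.75.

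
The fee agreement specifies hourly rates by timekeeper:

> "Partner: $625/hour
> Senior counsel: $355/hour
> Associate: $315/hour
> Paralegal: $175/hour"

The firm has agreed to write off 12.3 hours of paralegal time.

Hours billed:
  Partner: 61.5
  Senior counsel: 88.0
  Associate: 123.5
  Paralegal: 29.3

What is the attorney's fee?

$111,555.00

Partner: 61.5 × $625 = $38,437.50
Senior counsel: 88.0 × $355 = $31,240.00
Associate: 123.5 × $315 = $38,902.50
Paralegal: 29.3 × $175 = $5,127.50
Subtotal: $113,707.50
Write-off: 12.3 × $175 = $2,152.50
Total: $113,707.50 − $2,152.50 = $111,555.00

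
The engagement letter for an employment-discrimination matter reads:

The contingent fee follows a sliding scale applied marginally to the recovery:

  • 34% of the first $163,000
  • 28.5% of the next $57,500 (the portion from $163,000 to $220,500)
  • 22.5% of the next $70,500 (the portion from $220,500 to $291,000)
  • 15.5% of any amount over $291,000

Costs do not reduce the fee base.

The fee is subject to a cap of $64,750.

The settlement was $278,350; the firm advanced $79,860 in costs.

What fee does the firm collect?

$64,750.00

Fee base is the gross recovery, $278,350; costs are reimbursed separately.
First $163,000 at 34% = $55,420.00
Next $57,500 at 28.5% = $16,387.50
Remaining $57,850 at 22.5% = $13,016.25
Fee: $55,420.00 + $16,387.50 + $13,016.25 = $84,823.75
$84,823.75 exceeds the $64,750 cap, so the fee is capped at $64,750.00.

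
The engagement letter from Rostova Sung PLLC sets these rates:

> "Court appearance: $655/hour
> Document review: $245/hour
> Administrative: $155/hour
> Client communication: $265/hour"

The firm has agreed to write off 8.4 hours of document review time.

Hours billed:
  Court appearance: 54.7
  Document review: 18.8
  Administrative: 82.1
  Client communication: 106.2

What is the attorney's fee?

$79,245.00

Court appearance: 54.7 × $655 = $35,828.50
Document review: 18.8 × $245 = $4,606.00
Administrative: 82.1 × $155 = $12,725.50
Client communication: 106.2 × $265 = $28,143.00
Subtotal: $81,303.00
Write-off: 8.4 × $245 = $2,058.00
Total: $81,303.00 − $2,058.00 = $79,245.00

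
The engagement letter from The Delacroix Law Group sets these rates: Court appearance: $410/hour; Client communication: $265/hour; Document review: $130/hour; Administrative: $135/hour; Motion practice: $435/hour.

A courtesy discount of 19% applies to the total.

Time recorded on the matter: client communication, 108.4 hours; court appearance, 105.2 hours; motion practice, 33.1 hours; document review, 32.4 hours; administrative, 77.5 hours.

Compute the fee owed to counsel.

$81,754.11

Court appearance: 105.2 × $410 = $43,132.00
Client communication: 108.4 × $265 = $28,726.00
Document review: 32.4 × $130 = $4,212.00
Administrative: 77.5 × $135 = $10,462.50
Motion practice: 33.1 × $435 = $14,398.50
Subtotal: $100,931.00
Less 19% discount: −$19,176.89
Total: $100,931.00 − $19,176.89 = $81,754.11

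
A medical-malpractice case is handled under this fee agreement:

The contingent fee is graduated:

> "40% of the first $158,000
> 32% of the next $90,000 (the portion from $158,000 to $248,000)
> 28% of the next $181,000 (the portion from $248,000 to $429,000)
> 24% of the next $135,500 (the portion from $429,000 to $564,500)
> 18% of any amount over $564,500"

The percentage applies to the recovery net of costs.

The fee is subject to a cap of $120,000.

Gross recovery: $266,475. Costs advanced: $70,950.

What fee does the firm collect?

Fee base (net of costs): $266,475 − $70,950 = $195,525
First $158,000 at 40% = $63,200.00
Remaining $37,525 at 32% = $12,008.00
Fee: $63,200.00 + $12,008.00 = $75,208.00
$75,208.00 is under the $120,000 cap.

$75,208.00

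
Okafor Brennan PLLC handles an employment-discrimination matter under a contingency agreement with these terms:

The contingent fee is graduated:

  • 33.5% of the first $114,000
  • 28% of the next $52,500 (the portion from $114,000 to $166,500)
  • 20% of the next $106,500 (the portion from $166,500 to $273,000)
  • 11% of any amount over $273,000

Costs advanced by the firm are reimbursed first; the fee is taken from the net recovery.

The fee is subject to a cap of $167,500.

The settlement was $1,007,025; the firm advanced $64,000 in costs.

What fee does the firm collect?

$147,892.75

Fee base (net of costs): $1,007,025 − $64,000 = $943,025
First $114,000 at 33.5% = $38,190.00
Next $52,500 at 28% = $14,700.00
Next $106,500 at 20% = $21,300.00
Remaining $670,025 at 11% = $73,702.75
Fee: $38,190.00 + $14,700.00 + $21,300.00 + $73,702.75 = $147,892.75
$147,892.75 is under the $167,500 cap.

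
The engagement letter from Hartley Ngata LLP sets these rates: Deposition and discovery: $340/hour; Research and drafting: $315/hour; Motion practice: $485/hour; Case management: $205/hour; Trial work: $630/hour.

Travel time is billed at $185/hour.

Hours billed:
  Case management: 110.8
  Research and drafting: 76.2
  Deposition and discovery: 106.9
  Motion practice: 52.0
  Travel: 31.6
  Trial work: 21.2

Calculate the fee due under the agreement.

$127,485.00

Deposition and discovery: 106.9 × $340 = $36,346.00
Research and drafting: 76.2 × $315 = $24,003.00
Motion practice: 52.0 × $485 = $25,220.00
Case management: 110.8 × $205 = $22,714.00
Trial work: 21.2 × $630 = $13,356.00
Subtotal: $36,346.00 + $24,003.00 + $25,220.00 + $22,714.00 + $13,356.00 = $121,639.00
Travel: 31.6 × $185 = $5,846.00
Total: $121,639.00 + $5,846.00 = $127,485.00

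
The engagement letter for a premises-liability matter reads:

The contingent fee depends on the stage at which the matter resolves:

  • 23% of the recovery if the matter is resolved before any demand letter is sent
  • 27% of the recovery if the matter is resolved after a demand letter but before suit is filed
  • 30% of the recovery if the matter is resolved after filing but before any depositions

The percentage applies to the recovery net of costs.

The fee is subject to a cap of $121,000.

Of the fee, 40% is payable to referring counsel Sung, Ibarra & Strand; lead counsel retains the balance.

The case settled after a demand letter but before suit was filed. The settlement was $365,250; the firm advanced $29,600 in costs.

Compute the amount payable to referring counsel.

Fee base (net of costs): $365,250 − $29,600 = $335,650
The matter settled after a demand letter but before suit was filed, so the 27% rate applies.
$335,650 × 27% = $90,625.50
$90,625.50 is under the $121,000 cap.
Referral share: 40% of $90,625.50 = $36,250.20; lead counsel retains $90,625.50 − $36,250.20 = $54,375.30.

$36,250.20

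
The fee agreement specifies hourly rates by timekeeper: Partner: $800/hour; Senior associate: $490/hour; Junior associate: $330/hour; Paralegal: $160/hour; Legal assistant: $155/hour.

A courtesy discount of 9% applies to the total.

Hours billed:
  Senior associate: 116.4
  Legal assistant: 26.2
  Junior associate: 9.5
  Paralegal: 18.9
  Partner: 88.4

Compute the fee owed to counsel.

$125,558.16

Partner: 88.4 × $800 = $70,720.00
Senior associate: 116.4 × $490 = $57,036.00
Junior associate: 9.5 × $330 = $3,135.00
Paralegal: 18.9 × $160 = $3,024.00
Legal assistant: 26.2 × $155 = $4,061.00
Subtotal: $137,976.00
Less 9% discount: −$12,417.84
Total: $137,976.00 − $12,417.84 = $125,558.16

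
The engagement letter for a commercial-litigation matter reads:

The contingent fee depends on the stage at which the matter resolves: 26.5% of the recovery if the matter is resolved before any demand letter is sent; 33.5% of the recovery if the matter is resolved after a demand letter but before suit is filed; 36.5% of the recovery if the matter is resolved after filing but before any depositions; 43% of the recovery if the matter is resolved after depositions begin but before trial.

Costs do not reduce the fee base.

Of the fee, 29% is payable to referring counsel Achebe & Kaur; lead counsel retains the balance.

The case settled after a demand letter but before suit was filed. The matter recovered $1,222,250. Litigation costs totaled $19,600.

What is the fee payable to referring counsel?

Fee base is the gross recovery, $1,222,250; costs are reimbursed separately.
The matter settled after a demand letter but before suit was filed, so the 33.5% rate applies.
$1,222,250 × 33.5% = $409,453.75
Referral share: 29% of $409,453.75 = $118,741.59; lead counsel retains $409,453.75 − $118,741.59 = $290,712.16.

$118,741.59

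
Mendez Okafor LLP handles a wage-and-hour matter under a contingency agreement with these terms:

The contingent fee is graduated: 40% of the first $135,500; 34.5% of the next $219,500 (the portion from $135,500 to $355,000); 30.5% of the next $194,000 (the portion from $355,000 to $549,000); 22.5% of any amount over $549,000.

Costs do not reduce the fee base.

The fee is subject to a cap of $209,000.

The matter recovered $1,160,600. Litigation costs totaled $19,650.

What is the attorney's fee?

$209,000.00

Fee base is the gross recovery, $1,160,600; costs are reimbursed separately.
First $135,500 at 40% = $54,200.00
Next $219,500 at 34.5% = $75,727.50
Next $194,000 at 30.5% = $59,170.00
Remaining $611,600 at 22.5% = $137,610.00
Fee: $54,200.00 + $75,727.50 + $59,170.00 + $137,610.00 = $326,707.50
$326,707.50 exceeds the $209,000 cap, so the fee is capped at $209,000.00.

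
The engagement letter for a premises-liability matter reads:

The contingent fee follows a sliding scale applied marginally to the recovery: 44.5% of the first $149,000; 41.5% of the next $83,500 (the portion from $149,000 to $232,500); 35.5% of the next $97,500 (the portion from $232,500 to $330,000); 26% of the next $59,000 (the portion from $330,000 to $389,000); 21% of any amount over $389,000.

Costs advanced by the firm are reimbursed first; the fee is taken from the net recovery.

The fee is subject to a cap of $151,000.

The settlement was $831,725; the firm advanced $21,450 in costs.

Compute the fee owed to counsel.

$151,000.00

Fee base (net of costs): $831,725 − $21,450 = $810,275
First $149,000 at 44.5% = $66,305.00
Next $83,500 at 41.5% = $34,652.50
Next $97,500 at 35.5% = $34,612.50
Next $59,000 at 26% = $15,340.00
Remaining $421,275 at 21% = $88,467.75
Fee: $66,305.00 + $34,652.50 + $34,612.50 + $15,340.00 + $88,467.75 = $239,377.75
$239,377.75 exceeds the $151,000 cap, so the fee is capped at $151,000.00.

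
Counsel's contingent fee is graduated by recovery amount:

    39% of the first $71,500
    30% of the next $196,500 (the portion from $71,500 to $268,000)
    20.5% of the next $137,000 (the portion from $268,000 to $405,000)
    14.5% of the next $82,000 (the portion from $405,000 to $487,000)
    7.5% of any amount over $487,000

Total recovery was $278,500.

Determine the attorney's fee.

First $71,500 at 39% = $27,885.00
Next $196,500 at 30% = $58,950.00
Remaining $10,500 at 20.5% = $2,152.50
Fee: $27,885.00 + $58,950.00 + $2,152.50 = $88,987.50

$88,987.50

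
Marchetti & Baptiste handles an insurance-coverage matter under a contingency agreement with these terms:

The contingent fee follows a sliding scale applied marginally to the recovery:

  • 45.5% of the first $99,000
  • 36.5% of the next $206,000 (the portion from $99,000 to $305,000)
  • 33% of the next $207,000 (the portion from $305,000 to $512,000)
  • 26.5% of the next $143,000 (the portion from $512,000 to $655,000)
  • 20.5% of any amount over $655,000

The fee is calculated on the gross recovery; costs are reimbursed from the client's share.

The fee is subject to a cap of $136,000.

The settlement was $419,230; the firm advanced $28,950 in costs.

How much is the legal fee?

Fee base is the gross recovery, $419,230; costs are reimbursed separately.
First $99,000 at 45.5% = $45,045.00
Next $206,000 at 36.5% = $75,190.00
Remaining $114,230 at 33% = $37,695.90
Fee: $45,045.00 + $75,190.00 + $37,695.90 = $157,930.90
$157,930.90 exceeds the $136,000 cap, so the fee is capped at $136,000.00.

$136,000.00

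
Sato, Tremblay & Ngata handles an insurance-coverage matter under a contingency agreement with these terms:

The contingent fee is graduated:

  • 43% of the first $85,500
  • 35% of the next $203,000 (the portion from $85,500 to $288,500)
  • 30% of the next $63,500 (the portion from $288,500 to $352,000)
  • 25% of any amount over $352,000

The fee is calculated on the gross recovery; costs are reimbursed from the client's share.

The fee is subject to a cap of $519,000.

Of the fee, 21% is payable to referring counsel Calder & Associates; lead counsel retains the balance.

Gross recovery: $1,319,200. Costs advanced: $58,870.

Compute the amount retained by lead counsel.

$291,245.35

Fee base is the gross recovery, $1,319,200; costs are reimbursed separately.
First $85,500 at 43% = $36,765.00
Next $203,000 at 35% = $71,050.00
Next $63,500 at 30% = $19,050.00
Remaining $967,200 at 25% = $241,800.00
Fee: $36,765.00 + $71,050.00 + $19,050.00 + $241,800.00 = $368,665.00
$368,665.00 is under the $519,000 cap.
Referral share: 21% of $368,665.00 = $77,419.65; lead counsel retains $368,665.00 − $77,419.65 = $291,245.35.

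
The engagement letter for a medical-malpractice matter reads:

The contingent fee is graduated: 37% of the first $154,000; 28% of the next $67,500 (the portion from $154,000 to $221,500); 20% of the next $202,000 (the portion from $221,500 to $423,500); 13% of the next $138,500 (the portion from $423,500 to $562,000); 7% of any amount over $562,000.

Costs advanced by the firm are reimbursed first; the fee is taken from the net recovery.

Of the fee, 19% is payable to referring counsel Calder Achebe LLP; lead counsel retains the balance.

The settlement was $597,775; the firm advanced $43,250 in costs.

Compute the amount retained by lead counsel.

Fee base (net of costs): $597,775 − $43,250 = $554,525
First $154,000 at 37% = $56,980.00
Next $67,500 at 28% = $18,900.00
Next $202,000 at 20% = $40,400.00
Remaining $131,025 at 13% = $17,033.25
Fee: $56,980.00 + $18,900.00 + $40,400.00 + $17,033.25 = $133,313.25
Referral share: 19% of $133,313.25 = $25,329.52; lead counsel retains $133,313.25 − $25,329.52 = $107,983.73.

$107,983.73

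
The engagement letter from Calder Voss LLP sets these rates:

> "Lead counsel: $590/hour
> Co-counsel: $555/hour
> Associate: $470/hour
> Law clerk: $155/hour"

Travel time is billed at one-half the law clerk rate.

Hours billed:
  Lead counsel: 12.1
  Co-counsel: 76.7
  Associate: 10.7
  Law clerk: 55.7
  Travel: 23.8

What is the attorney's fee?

$65,214.50

Lead counsel: 12.1 × $590 = $7,139.00
Co-counsel: 76.7 × $555 = $42,568.50
Associate: 10.7 × $470 = $5,029.00
Law clerk: 55.7 × $155 = $8,633.50
Subtotal: $7,139.00 + $42,568.50 + $5,029.00 + $8,633.50 = $63,370.00
Travel: 23.8 × ($155 ÷ 2) = 23.8 × $77.50 = $1,844.50
Total: $63,370.00 + $1,844.50 = $65,214.50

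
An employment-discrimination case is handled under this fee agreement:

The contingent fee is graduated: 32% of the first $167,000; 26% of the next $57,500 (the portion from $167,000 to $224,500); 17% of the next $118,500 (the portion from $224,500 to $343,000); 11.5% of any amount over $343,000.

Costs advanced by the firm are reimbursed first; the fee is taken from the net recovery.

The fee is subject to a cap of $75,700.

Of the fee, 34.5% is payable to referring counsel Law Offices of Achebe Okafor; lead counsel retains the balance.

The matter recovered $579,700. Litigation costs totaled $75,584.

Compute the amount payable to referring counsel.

Fee base (net of costs): $579,700 − $75,584 = $504,116
First $167,000 at 32% = $53,440.00
Next $57,500 at 26% = $14,950.00
Next $118,500 at 17% = $20,145.00
Remaining $161,116 at 11.5% = $18,528.34
Fee: $53,440.00 + $14,950.00 + $20,145.00 + $18,528.34 = $107,063.34
$107,063.34 exceeds the $75,700 cap, so the fee is capped at $75,700.00.
Referral share: 34.5% of $75,700.00 = $26,116.50; lead counsel retains $75,700.00 − $26,116.50 = $49,583.50.

$26,116.50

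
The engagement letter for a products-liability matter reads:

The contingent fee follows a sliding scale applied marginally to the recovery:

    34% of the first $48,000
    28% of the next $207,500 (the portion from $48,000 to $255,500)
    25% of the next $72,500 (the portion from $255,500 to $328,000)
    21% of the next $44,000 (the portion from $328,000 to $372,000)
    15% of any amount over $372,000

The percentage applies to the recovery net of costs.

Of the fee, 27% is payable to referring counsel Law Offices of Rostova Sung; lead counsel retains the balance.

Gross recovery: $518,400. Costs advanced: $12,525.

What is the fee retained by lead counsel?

$88,962.36

Fee base (net of costs): $518,400 − $12,525 = $505,875
First $48,000 at 34% = $16,320.00
Next $207,500 at 28% = $58,100.00
Next $72,500 at 25% = $18,125.00
Next $44,000 at 21% = $9,240.00
Remaining $133,875 at 15% = $20,081.25
Fee: $16,320.00 + $58,100.00 + $18,125.00 + $9,240.00 + $20,081.25 = $121,866.25
Referral share: 27% of $121,866.25 = $32,903.89; lead counsel retains $121,866.25 − $32,903.89 = $88,962.36.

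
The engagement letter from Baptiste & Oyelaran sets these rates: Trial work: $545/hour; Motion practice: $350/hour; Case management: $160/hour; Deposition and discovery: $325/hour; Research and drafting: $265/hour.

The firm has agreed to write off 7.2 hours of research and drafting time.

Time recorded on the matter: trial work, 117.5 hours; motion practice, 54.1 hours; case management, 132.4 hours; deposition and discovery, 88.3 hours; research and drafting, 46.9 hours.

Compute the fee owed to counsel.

Trial work: 117.5 × $545 = $64,037.50
Motion practice: 54.1 × $350 = $18,935.00
Case management: 132.4 × $160 = $21,184.00
Deposition and discovery: 88.3 × $325 = $28,697.50
Research and drafting: 46.9 × $265 = $12,428.50
Subtotal: $145,282.50
Write-off: 7.2 × $265 = $1,908.00
Total: $145,282.50 − $1,908.00 = $143,374.50

$143,374.50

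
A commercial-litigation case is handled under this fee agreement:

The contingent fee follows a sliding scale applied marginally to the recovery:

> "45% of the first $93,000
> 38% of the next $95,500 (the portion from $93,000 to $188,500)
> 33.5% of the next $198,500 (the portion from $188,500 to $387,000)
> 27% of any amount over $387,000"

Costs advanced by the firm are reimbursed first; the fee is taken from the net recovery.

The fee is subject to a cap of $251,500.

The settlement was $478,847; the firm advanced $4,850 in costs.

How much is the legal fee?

$168,126.69

Fee base (net of costs): $478,847 − $4,850 = $473,997
First $93,000 at 45% = $41,850.00
Next $95,500 at 38% = $36,290.00
Next $198,500 at 33.5% = $66,497.50
Remaining $86,997 at 27% = $23,489.19
Fee: $41,850.00 + $36,290.00 + $66,497.50 + $23,489.19 = $168,126.69
$168,126.69 is under the $251,500 cap.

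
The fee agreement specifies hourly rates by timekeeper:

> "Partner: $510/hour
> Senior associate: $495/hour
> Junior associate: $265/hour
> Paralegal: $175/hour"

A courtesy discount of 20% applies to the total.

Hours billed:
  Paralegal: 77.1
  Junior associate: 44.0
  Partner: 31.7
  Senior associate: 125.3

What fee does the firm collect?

$82,674.40

Partner: 31.7 × $510 = $16,167.00
Senior associate: 125.3 × $495 = $62,023.50
Junior associate: 44.0 × $265 = $11,660.00
Paralegal: 77.1 × $175 = $13,492.50
Subtotal: $103,343.00
Less 20% discount: −$20,668.60
Total: $103,343.00 − $20,668.60 = $82,674.40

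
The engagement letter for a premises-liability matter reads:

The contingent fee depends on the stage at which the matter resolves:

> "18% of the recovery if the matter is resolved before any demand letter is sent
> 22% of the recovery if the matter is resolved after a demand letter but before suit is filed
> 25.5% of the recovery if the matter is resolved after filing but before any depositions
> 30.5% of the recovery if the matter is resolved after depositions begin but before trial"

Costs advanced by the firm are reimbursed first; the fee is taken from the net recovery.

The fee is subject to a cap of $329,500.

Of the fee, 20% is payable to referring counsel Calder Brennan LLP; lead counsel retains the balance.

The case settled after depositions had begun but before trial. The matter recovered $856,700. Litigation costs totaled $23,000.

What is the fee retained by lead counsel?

Fee base (net of costs): $856,700 − $23,000 = $833,700
The matter settled after depositions had begun but before trial, so the 30.5% rate applies.
$833,700 × 30.5% = $254,278.50
$254,278.50 is under the $329,500 cap.
Referral share: 20% of $254,278.50 = $50,855.70; lead counsel retains $254,278.50 − $50,855.70 = $203,422.80.

$203,422.80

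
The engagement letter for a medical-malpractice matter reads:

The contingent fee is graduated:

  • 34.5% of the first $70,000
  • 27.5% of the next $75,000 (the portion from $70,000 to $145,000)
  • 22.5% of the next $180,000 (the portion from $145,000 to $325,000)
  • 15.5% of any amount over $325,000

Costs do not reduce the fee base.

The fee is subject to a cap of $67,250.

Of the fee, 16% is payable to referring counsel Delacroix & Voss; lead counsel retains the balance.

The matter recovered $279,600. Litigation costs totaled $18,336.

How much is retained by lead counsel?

$56,490.00

Fee base is the gross recovery, $279,600; costs are reimbursed separately.
First $70,000 at 34.5% = $24,150.00
Next $75,000 at 27.5% = $20,625.00
Remaining $134,600 at 22.5% = $30,285.00
Fee: $24,150.00 + $20,625.00 + $30,285.00 = $75,060.00
$75,060.00 exceeds the $67,250 cap, so the fee is capped at $67,250.00.
Referral share: 16% of $67,250.00 = $10,760.00; lead counsel retains $67,250.00 − $10,760.00 = $56,490.00.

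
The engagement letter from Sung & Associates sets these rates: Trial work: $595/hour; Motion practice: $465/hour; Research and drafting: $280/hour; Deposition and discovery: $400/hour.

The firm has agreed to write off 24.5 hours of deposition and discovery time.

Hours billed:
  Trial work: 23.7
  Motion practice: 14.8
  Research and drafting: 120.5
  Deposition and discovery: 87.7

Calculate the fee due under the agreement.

Trial work: 23.7 × $595 = $14,101.50
Motion practice: 14.8 × $465 = $6,882.00
Research and drafting: 120.5 × $280 = $33,740.00
Deposition and discovery: 87.7 × $400 = $35,080.00
Subtotal: $89,803.50
Write-off: 24.5 × $400 = $9,800.00
Total: $89,803.50 − $9,800.00 = $80,003.50

$80,003.50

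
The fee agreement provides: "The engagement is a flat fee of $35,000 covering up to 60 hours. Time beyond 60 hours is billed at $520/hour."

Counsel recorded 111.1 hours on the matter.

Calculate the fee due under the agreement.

Flat fee: $35,000.00
Excess hours: 111.1 − 60 = 51.1
Overrun: 51.1 × $520 = $26,572.00
Total: $35,000.00 + $26,572.00 = $61,572.00

$61,572.00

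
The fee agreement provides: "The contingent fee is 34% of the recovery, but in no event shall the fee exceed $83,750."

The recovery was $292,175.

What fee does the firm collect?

$83,750.00

34% of $292,175 = $99,339.50
That exceeds the $83,750 cap, so the fee is capped at $83,750.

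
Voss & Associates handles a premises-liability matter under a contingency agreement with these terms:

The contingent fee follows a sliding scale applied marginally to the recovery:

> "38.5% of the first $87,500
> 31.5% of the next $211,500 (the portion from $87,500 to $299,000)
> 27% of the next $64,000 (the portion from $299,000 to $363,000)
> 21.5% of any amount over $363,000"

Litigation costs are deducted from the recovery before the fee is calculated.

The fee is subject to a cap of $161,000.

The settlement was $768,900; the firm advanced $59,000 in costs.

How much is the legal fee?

Fee base (net of costs): $768,900 − $59,000 = $709,900
First $87,500 at 38.5% = $33,687.50
Next $211,500 at 31.5% = $66,622.50
Next $64,000 at 27% = $17,280.00
Remaining $346,900 at 21.5% = $74,583.50
Fee: $33,687.50 + $66,622.50 + $17,280.00 + $74,583.50 = $192,173.50
$192,173.50 exceeds the $161,000 cap, so the fee is capped at $161,000.00.

$161,000.00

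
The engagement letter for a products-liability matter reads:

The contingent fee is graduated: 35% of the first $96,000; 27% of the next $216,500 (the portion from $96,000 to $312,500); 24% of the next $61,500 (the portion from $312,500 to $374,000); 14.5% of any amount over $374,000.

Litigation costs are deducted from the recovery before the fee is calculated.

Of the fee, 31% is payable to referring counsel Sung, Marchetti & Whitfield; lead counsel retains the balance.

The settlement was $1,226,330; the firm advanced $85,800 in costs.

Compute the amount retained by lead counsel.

Fee base (net of costs): $1,226,330 − $85,800 = $1,140,530
First $96,000 at 35% = $33,600.00
Next $216,500 at 27% = $58,455.00
Next $61,500 at 24% = $14,760.00
Remaining $766,530 at 14.5% = $111,146.85
Fee: $33,600.00 + $58,455.00 + $14,760.00 + $111,146.85 = $217,961.85
Referral share: 31% of $217,961.85 = $67,568.17; lead counsel retains $217,961.85 − $67,568.17 = $150,393.68.

$150,393.68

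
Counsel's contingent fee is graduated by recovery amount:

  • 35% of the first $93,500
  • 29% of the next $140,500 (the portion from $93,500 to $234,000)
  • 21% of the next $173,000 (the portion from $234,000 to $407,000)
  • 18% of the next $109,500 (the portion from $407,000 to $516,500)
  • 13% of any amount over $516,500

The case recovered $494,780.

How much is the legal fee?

First $93,500 at 35% = $32,725.00
Next $140,500 at 29% = $40,745.00
Next $173,000 at 21% = $36,330.00
Remaining $87,780 at 18% = $15,800.40
Fee: $32,725.00 + $40,745.00 + $36,330.00 + $15,800.40 = $125,600.40

$125,600.40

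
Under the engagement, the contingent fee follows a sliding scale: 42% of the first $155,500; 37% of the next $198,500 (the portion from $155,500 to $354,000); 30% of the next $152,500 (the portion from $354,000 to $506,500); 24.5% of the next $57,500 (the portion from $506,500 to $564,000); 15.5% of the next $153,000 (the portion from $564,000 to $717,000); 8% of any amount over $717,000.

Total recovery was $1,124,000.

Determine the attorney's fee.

First $155,500 at 42% = $65,310.00
Next $198,500 at 37% = $73,445.00
Next $152,500 at 30% = $45,750.00
Next $57,500 at 24.5% = $14,087.50
Next $153,000 at 15.5% = $23,715.00
Remaining $407,000 at 8% = $32,560.00
Fee: $65,310.00 + $73,445.00 + $45,750.00 + $14,087.50 + $23,715.00 + $32,560.00 = $254,867.50

$254,867.50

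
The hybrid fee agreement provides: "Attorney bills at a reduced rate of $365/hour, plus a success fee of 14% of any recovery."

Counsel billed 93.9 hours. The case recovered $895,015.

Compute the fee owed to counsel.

Hourly: 93.9 × $365 = $34,273.50
Success fee: 14% of $895,015 = $125,302.10
Total: $34,273.50 + $125,302.10 = $159,575.60

$159,575.60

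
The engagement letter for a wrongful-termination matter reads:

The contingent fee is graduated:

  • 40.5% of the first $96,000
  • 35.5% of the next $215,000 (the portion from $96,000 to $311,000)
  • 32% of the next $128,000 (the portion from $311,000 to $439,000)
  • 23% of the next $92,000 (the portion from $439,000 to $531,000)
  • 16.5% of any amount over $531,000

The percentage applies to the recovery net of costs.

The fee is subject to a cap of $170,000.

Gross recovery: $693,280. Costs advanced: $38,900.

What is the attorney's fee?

Fee base (net of costs): $693,280 − $38,900 = $654,380
First $96,000 at 40.5% = $38,880.00
Next $215,000 at 35.5% = $76,325.00
Next $128,000 at 32% = $40,960.00
Next $92,000 at 23% = $21,160.00
Remaining $123,380 at 16.5% = $20,357.70
Fee: $38,880.00 + $76,325.00 + $40,960.00 + $21,160.00 + $20,357.70 = $197,682.70
$197,682.70 exceeds the $170,000 cap, so the fee is capped at $170,000.00.

$170,000.00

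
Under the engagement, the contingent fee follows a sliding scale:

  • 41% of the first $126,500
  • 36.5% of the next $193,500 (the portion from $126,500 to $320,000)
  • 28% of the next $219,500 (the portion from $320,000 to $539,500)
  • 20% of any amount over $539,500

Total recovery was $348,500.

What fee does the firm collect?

First $126,500 at 41% = $51,865.00
Next $193,500 at 36.5% = $70,627.50
Remaining $28,500 at 28% = $7,980.00
Fee: $51,865.00 + $70,627.50 + $7,980.00 = $130,472.50

$130,472.50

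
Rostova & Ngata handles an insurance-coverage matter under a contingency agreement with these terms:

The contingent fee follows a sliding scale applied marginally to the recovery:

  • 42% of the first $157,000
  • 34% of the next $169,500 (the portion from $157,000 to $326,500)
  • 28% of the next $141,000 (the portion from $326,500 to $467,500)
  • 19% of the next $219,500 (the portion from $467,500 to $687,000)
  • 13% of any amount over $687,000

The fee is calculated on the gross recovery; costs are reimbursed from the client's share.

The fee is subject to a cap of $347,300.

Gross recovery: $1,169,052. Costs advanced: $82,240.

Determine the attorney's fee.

$267,421.76

Fee base is the gross recovery, $1,169,052; costs are reimbursed separately.
First $157,000 at 42% = $65,940.00
Next $169,500 at 34% = $57,630.00
Next $141,000 at 28% = $39,480.00
Next $219,500 at 19% = $41,705.00
Remaining $482,052 at 13% = $62,666.76
Fee: $65,940.00 + $57,630.00 + $39,480.00 + $41,705.00 + $62,666.76 = $267,421.76
$267,421.76 is under the $347,300 cap.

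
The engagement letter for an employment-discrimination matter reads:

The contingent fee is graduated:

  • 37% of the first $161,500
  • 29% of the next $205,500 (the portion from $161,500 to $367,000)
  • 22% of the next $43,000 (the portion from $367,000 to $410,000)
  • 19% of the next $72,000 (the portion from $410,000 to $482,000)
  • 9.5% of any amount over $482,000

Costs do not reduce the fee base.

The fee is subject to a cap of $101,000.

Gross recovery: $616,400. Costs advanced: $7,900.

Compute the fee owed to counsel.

Fee base is the gross recovery, $616,400; costs are reimbursed separately.
First $161,500 at 37% = $59,755.00
Next $205,500 at 29% = $59,595.00
Next $43,000 at 22% = $9,460.00
Next $72,000 at 19% = $13,680.00
Remaining $134,400 at 9.5% = $12,768.00
Fee: $59,755.00 + $59,595.00 + $9,460.00 + $13,680.00 + $12,768.00 = $155,258.00
$155,258.00 exceeds the $101,000 cap, so the fee is capped at $101,000.00.

$101,000.00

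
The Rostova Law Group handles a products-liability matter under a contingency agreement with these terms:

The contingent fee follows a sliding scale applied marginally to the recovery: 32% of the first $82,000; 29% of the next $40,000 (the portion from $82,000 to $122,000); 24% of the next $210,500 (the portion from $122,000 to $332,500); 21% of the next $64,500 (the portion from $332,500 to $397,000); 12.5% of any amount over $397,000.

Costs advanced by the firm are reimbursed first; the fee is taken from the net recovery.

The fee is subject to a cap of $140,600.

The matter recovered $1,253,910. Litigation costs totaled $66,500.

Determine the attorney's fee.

$140,600.00

Fee base (net of costs): $1,253,910 − $66,500 = $1,187,410
First $82,000 at 32% = $26,240.00
Next $40,000 at 29% = $11,600.00
Next $210,500 at 24% = $50,520.00
Next $64,500 at 21% = $13,545.00
Remaining $790,410 at 12.5% = $98,801.25
Fee: $26,240.00 + $11,600.00 + $50,520.00 + $13,545.00 + $98,801.25 = $200,706.25
$200,706.25 exceeds the $140,600 cap, so the fee is capped at $140,600.00.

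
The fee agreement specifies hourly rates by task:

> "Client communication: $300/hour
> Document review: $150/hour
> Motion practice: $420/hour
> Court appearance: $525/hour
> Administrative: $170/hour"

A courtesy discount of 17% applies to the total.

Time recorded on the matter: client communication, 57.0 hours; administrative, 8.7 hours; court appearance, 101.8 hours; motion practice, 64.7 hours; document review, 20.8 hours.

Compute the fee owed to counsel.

Client communication: 57.0 × $300 = $17,100.00
Document review: 20.8 × $150 = $3,120.00
Motion practice: 64.7 × $420 = $27,174.00
Court appearance: 101.8 × $525 = $53,445.00
Administrative: 8.7 × $170 = $1,479.00
Subtotal: $102,318.00
Less 17% discount: −$17,394.06
Total: $102,318.00 − $17,394.06 = $84,923.94

$84,923.94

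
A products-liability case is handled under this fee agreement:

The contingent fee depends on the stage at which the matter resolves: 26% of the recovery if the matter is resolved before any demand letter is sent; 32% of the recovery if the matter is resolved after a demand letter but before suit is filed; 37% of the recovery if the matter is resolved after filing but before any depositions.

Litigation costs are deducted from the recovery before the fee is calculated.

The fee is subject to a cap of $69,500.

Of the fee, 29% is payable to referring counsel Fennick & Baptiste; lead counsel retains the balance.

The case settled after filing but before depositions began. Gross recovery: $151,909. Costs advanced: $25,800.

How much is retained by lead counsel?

Fee base (net of costs): $151,909 − $25,800 = $126,109
The matter settled after filing but before depositions began, so the 37% rate applies.
$126,109 × 37% = $46,660.33
$46,660.33 is under the $69,500 cap.
Referral share: 29% of $46,660.33 = $13,531.50; lead counsel retains $46,660.33 − $13,531.50 = $33,128.83.

$33,128.83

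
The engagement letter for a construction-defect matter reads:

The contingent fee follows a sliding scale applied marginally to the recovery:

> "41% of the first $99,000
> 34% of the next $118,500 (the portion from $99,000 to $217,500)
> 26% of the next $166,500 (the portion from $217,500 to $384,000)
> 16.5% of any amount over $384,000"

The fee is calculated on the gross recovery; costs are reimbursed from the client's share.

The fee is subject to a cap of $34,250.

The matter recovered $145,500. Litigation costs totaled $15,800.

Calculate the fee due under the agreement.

$34,250.00

Fee base is the gross recovery, $145,500; costs are reimbursed separately.
First $99,000 at 41% = $40,590.00
Remaining $46,500 at 34% = $15,810.00
Fee: $40,590.00 + $15,810.00 = $56,400.00
$56,400.00 exceeds the $34,250 cap, so the fee is capped at $34,250.00.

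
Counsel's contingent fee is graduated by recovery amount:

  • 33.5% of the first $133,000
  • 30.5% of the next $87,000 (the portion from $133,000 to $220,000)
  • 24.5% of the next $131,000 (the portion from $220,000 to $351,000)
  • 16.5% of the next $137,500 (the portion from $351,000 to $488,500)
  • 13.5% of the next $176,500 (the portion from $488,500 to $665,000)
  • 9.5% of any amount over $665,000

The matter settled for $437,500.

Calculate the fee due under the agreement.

First $133,000 at 33.5% = $44,555.00
Next $87,000 at 30.5% = $26,535.00
Next $131,000 at 24.5% = $32,095.00
Remaining $86,500 at 16.5% = $14,272.50
Fee: $44,555.00 + $26,535.00 + $32,095.00 + $14,272.50 = $117,457.50

$117,457.50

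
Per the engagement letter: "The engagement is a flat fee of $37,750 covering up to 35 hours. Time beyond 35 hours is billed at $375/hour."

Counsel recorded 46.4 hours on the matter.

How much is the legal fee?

$42,025.00

Flat fee: $37,750.00
Excess hours: 46.4 − 35 = 11.4
Overrun: 11.4 × $375 = $4,275.00
Total: $37,750.00 + $4,275.00 = $42,025.00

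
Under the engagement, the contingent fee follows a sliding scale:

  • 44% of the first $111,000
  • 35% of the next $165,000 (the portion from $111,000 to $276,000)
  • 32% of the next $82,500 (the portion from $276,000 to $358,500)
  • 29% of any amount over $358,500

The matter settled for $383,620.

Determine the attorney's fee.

First $111,000 at 44% = $48,840.00
Next $165,000 at 35% = $57,750.00
Next $82,500 at 32% = $26,400.00
Remaining $25,120 at 29% = $7,284.80
Fee: $48,840.00 + $57,750.00 + $26,400.00 + $7,284.80 = $140,274.80

$140,274.80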